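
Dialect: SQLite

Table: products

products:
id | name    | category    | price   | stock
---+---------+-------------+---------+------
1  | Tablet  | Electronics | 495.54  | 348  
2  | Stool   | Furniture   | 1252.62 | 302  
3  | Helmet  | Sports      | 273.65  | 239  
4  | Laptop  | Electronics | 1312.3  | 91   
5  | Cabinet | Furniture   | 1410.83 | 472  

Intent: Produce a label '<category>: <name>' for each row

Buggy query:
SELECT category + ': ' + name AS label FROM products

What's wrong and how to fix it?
Bug: SQLite uses || for string concatenation; + coerces text to numbers (yielding 0)

Fix: Replace + with || to concatenate text

Corrected query:
SELECT category || ': ' || name AS label FROM products

Result:
label              
-------------------
Electronics: Tablet
Furniture: Stool   
Sports: Helmet     
Electronics: Laptop
Furniture: Cabinet 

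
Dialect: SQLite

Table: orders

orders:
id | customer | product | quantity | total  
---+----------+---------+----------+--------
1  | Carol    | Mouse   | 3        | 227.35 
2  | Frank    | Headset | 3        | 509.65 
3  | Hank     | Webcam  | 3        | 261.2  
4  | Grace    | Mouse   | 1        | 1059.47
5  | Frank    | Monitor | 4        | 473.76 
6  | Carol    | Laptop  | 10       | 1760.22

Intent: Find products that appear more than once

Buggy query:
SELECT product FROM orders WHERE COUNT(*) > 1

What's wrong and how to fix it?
Bug: COUNT(*) is an aggregate and cannot be used in WHERE

Fix: Group first, then use HAVING for the count condition

Corrected query:
SELECT product FROM orders GROUP BY product HAVING COUNT(*) > 1

Result:
product
-------
Mouse  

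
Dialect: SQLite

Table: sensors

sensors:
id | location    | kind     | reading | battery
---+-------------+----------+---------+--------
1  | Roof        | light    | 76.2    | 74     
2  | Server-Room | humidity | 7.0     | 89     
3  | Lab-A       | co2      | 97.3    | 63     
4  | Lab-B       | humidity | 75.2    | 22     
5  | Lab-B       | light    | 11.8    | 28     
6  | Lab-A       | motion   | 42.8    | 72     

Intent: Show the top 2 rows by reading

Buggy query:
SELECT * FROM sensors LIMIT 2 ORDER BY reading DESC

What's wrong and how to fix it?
Bug: ORDER BY cannot follow LIMIT; LIMIT is the final clause

Fix: Sort with ORDER BY, then apply LIMIT

Corrected query:
SELECT * FROM sensors ORDER BY reading DESC LIMIT 2

Result:
id | location | kind  | reading | battery
---+----------+-------+---------+--------
3  | Lab-A    | co2   | 97.3    | 63     
1  | Roof     | light | 76.2    | 74     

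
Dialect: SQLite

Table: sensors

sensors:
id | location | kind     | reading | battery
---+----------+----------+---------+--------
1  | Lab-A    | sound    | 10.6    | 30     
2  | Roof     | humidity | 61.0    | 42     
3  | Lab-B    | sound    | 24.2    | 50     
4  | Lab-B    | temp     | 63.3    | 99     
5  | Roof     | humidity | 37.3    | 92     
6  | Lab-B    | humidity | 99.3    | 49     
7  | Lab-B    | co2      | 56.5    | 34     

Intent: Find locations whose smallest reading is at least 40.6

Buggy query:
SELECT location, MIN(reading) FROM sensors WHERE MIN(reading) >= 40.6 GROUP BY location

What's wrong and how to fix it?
Bug: Aggregates like MIN are computed per group after WHERE runs

Fix: Replace WHERE with HAVING after the GROUP BY

Corrected query:
SELECT location, MIN(reading) FROM sensors GROUP BY location HAVING MIN(reading) >= 40.6

Result:
(no rows)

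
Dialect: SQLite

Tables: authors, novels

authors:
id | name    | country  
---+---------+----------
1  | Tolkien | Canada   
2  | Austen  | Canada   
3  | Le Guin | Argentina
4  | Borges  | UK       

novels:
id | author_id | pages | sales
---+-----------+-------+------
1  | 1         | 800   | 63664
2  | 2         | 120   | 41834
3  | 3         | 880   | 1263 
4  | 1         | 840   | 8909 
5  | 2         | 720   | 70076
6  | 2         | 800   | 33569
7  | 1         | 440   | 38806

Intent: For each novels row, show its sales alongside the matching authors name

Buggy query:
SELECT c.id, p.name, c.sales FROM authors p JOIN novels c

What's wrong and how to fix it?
Bug: JOIN with no ON clause produces a cartesian product; every novels row pairs with every authors row

Fix: Specify the join condition linking the foreign key to the parent id

Corrected query:
SELECT c.id, p.name, c.sales FROM authors p JOIN novels c ON c.author_id = p.id

Result:
id | name    | sales
---+---------+------
1  | Tolkien | 63664
2  | Austen  | 41834
3  | Le Guin | 1263 
4  | Tolkien | 8909 
5  | Austen  | 70076
6  | Austen  | 33569
7  | Tolkien | 38806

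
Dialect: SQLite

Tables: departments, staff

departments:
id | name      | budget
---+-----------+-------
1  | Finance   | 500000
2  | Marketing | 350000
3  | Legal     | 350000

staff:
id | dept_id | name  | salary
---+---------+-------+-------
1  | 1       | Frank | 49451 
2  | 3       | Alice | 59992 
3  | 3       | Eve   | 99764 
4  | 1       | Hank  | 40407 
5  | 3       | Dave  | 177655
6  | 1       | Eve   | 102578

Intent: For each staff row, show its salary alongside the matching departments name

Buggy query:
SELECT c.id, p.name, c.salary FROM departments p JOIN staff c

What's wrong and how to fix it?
Bug: JOIN with no ON clause produces a cartesian product; every staff row pairs with every departments row

Fix: Specify the join condition linking the foreign key to the parent id

Corrected query:
SELECT c.id, p.name, c.salary FROM departments p JOIN staff c ON c.dept_id = p.id

Result:
id | name    | salary
---+---------+-------
1  | Finance | 49451 
2  | Legal   | 59992 
3  | Legal   | 99764 
4  | Finance | 40407 
5  | Legal   | 177655
6  | Finance | 102578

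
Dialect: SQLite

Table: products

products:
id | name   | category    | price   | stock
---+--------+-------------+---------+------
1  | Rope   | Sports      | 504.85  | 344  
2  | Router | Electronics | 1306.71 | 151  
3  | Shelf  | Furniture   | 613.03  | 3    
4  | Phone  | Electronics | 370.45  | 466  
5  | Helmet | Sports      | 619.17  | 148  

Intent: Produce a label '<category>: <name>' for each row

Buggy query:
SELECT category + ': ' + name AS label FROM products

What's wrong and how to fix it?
Bug: SQLite uses || for string concatenation; + coerces text to numbers (yielding 0)

Fix: Use the || operator for string concatenation

Corrected query:
SELECT category || ': ' || name AS label FROM products

Result:
label              
-------------------
Sports: Rope       
Electronics: Router
Furniture: Shelf   
Electronics: Phone 
Sports: Helmet     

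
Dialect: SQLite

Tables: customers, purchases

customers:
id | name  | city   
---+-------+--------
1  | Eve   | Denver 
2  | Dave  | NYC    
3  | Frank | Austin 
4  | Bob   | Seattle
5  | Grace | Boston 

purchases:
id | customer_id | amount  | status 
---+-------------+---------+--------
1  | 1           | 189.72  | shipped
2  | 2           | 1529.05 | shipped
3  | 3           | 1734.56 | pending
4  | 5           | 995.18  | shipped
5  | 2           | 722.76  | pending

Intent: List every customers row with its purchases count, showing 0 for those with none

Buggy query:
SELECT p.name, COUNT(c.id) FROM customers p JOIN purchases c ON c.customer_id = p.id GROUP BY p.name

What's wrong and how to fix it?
Bug: INNER JOIN drops customers rows that have no matching purchases rows

Fix: Use LEFT JOIN so parents without children still appear (COUNT(c.id) gives 0)

Corrected query:
SELECT p.name, COUNT(c.id) FROM customers p LEFT JOIN purchases c ON c.customer_id = p.id GROUP BY p.name

Result:
name  | COUNT(c.id)
------+------------
Bob   | 0          
Dave  | 2          
Eve   | 1          
Frank | 1          
Grace | 1          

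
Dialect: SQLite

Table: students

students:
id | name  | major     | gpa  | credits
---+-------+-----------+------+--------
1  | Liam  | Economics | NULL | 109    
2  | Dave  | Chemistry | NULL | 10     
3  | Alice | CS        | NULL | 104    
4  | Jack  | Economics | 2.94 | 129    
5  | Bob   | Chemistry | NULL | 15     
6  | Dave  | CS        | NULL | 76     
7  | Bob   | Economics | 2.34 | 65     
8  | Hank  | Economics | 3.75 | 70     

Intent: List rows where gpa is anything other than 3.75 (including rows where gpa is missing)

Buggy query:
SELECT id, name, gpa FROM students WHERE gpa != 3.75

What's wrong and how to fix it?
Bug: 'gpa != 3.75' is unknown when gpa is NULL, so NULL rows are silently excluded

Fix: Add an explicit OR gpa IS NULL to include the missing-value rows

Corrected query:
SELECT id, name, gpa FROM students WHERE gpa != 3.75 OR gpa IS NULL

Result:
id | name  | gpa 
---+-------+-----
1  | Liam  | NULL
2  | Dave  | NULL
3  | Alice | NULL
4  | Jack  | 2.94
5  | Bob   | NULL
6  | Dave  | NULL
7  | Bob   | 2.34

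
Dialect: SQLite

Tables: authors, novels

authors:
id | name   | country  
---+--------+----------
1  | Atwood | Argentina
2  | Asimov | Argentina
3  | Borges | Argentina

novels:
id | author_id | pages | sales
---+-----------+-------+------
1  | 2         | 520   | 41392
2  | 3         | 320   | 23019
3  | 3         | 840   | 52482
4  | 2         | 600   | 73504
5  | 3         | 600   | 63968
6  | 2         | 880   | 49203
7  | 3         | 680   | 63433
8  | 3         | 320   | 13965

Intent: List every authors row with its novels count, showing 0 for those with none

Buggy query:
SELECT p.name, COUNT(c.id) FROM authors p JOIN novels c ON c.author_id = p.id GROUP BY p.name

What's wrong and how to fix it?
Bug: An inner join excludes parents with zero children

Fix: Use LEFT JOIN so parents without children still appear (COUNT(c.id) gives 0)

Corrected query:
SELECT p.name, COUNT(c.id) FROM authors p LEFT JOIN novels c ON c.author_id = p.id GROUP BY p.name

Result:
name   | COUNT(c.id)
-------+------------
Asimov | 3          
Atwood | 0          
Borges | 5          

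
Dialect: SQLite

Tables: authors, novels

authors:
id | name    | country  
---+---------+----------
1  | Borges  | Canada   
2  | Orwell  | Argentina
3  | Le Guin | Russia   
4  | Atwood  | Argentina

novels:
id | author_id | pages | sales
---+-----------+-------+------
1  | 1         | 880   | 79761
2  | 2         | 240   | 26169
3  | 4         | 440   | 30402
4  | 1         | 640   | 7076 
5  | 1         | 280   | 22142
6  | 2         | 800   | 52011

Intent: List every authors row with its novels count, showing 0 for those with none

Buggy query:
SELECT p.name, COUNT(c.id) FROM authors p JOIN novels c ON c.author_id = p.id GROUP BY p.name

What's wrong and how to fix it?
Bug: INNER JOIN drops authors rows that have no matching novels rows

Fix: Switch to LEFT JOIN to retain unmatched parent rows

Corrected query:
SELECT p.name, COUNT(c.id) FROM authors p LEFT JOIN novels c ON c.author_id = p.id GROUP BY p.name

Result:
name    | COUNT(c.id)
--------+------------
Atwood  | 1          
Borges  | 3          
Le Guin | 0          
Orwell  | 2          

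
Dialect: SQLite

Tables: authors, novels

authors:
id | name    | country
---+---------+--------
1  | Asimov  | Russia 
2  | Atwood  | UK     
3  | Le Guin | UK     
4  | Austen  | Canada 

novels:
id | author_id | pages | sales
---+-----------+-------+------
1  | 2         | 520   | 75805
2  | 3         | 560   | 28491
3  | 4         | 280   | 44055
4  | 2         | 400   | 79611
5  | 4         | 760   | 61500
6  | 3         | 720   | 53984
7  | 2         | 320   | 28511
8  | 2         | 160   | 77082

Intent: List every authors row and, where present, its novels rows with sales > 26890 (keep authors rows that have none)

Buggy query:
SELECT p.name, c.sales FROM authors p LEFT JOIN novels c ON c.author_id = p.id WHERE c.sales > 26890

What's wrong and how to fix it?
Bug: Filtering c.sales in WHERE discards the NULL rows produced by LEFT JOIN, turning it into an inner join

Fix: Put 'c.sales > 26890' in the JOIN's ON clause instead of WHERE

Corrected query:
SELECT p.name, c.sales FROM authors p LEFT JOIN novels c ON c.author_id = p.id AND c.sales > 26890

Result:
name    | sales
--------+------
Asimov  | NULL 
Atwood  | 28511
Atwood  | 75805
Atwood  | 77082
Atwood  | 79611
Le Guin | 28491
Le Guin | 53984
Austen  | 44055
Austen  | 61500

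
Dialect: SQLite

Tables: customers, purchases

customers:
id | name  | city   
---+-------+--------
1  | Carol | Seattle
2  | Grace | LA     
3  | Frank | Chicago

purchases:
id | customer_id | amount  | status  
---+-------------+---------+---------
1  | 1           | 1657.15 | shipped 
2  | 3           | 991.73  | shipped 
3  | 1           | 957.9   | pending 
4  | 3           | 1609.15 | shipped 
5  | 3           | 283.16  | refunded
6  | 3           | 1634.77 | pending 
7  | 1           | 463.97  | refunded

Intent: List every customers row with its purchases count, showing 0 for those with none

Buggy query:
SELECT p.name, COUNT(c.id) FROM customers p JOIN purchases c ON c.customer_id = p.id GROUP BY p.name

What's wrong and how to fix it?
Bug: An inner join excludes parents with zero children

Fix: Use LEFT JOIN so parents without children still appear (COUNT(c.id) gives 0)

Corrected query:
SELECT p.name, COUNT(c.id) FROM customers p LEFT JOIN purchases c ON c.customer_id = p.id GROUP BY p.name

Result:
name  | COUNT(c.id)
------+------------
Carol | 3          
Frank | 4          
Grace | 0          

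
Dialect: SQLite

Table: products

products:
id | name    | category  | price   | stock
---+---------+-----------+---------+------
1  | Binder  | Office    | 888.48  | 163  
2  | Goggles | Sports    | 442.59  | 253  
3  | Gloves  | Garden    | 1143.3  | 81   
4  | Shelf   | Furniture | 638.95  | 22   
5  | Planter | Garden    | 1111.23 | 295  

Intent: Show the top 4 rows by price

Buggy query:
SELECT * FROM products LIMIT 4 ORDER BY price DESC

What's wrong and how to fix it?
Bug: ORDER BY cannot follow LIMIT; LIMIT is the final clause

Fix: Swap the clauses: ORDER BY first, then LIMIT

Corrected query:
SELECT * FROM products ORDER BY price DESC LIMIT 4

Result:
id | name    | category  | price   | stock
---+---------+-----------+---------+------
3  | Gloves  | Garden    | 1143.3  | 81   
5  | Planter | Garden    | 1111.23 | 295  
1  | Binder  | Office    | 888.48  | 163  
4  | Shelf   | Furniture | 638.95  | 22   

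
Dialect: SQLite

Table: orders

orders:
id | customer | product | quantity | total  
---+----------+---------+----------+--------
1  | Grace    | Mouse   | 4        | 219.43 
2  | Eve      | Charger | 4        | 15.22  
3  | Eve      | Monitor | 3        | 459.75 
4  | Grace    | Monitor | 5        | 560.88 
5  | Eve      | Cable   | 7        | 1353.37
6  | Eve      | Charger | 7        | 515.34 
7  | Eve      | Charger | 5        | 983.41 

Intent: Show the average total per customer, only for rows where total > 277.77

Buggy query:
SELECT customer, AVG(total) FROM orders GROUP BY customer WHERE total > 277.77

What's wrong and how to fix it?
Bug: WHERE cannot follow GROUP BY

Fix: Place WHERE between FROM and GROUP BY

Corrected query:
SELECT customer, AVG(total) FROM orders WHERE total > 277.77 GROUP BY customer

Result:
customer | AVG(total)
---------+-----------
Eve      | 827.9675  
Grace    | 560.88    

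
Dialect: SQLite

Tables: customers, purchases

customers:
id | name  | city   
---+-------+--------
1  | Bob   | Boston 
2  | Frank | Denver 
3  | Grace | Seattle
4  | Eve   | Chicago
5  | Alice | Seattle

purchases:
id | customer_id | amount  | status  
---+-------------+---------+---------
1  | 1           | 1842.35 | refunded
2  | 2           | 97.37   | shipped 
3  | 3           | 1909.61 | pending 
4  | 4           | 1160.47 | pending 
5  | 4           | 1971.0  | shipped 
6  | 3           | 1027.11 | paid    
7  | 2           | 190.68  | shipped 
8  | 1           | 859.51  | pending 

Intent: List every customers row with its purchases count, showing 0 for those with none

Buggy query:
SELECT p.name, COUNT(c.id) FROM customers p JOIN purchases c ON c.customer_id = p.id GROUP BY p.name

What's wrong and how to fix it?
Bug: An inner join excludes parents with zero children

Fix: Switch to LEFT JOIN to retain unmatched parent rows

Corrected query:
SELECT p.name, COUNT(c.id) FROM customers p LEFT JOIN purchases c ON c.customer_id = p.id GROUP BY p.name

Result:
name  | COUNT(c.id)
------+------------
Alice | 0          
Bob   | 2          
Eve   | 2          
Frank | 2          
Grace | 2          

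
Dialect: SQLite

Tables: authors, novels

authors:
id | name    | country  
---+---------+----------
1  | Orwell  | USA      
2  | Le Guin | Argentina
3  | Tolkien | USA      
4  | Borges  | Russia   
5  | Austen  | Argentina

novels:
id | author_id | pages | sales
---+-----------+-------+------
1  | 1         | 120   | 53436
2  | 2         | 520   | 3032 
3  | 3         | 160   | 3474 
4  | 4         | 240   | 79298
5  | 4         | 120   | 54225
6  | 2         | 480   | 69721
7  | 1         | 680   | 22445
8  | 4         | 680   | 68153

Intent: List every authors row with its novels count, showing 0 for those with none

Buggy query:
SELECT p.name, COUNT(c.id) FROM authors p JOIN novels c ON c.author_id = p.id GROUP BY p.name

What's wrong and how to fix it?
Bug: INNER JOIN drops authors rows that have no matching novels rows

Fix: Use LEFT JOIN so parents without children still appear (COUNT(c.id) gives 0)

Corrected query:
SELECT p.name, COUNT(c.id) FROM authors p LEFT JOIN novels c ON c.author_id = p.id GROUP BY p.name

Result:
name    | COUNT(c.id)
--------+------------
Austen  | 0          
Borges  | 3          
Le Guin | 2          
Orwell  | 2          
Tolkien | 1          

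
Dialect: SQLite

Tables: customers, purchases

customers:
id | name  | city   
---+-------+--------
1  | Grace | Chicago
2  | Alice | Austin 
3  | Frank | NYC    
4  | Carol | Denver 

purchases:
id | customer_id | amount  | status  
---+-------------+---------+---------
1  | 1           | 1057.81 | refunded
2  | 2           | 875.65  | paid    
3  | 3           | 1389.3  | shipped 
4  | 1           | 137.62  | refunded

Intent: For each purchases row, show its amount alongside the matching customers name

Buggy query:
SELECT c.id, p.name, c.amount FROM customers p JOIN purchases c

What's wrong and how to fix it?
Bug: Missing join condition: each purchases row is matched to all customers rows instead of just its own

Fix: Specify the join condition linking the foreign key to the parent id

Corrected query:
SELECT c.id, p.name, c.amount FROM customers p JOIN purchases c ON c.customer_id = p.id

Result:
id | name  | amount 
---+-------+--------
1  | Grace | 1057.81
2  | Alice | 875.65 
3  | Frank | 1389.3 
4  | Grace | 137.62 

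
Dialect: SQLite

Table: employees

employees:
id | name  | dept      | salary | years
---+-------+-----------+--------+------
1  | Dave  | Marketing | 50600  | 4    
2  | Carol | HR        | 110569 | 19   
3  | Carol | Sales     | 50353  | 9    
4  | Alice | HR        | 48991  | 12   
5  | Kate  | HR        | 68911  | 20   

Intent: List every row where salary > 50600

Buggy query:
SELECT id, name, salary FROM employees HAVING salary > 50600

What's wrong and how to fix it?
Bug: HAVING filters the output of aggregation, but this query has no GROUP BY and no aggregate functions, so SQLite rejects it (HAVING clause on a non-aggregate query); the condition here is per row

Fix: Use WHERE for row-level filtering

Corrected query:
SELECT id, name, salary FROM employees WHERE salary > 50600

Result:
id | name  | salary
---+-------+-------
2  | Carol | 110569
5  | Kate  | 68911 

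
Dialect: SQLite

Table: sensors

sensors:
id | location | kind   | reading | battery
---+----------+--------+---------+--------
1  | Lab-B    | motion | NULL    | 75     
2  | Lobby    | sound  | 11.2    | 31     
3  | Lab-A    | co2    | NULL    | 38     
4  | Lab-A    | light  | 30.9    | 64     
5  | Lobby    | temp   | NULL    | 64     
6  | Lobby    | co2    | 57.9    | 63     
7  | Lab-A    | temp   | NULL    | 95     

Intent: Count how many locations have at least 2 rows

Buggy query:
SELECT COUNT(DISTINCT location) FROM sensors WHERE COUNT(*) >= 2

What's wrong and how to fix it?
Bug: COUNT(*) cannot appear in WHERE; the per-group count doesn't exist yet

Fix: Group first with HAVING COUNT(*) >= 2, then COUNT the resulting groups

Corrected query:
SELECT COUNT(*) FROM (SELECT location FROM sensors GROUP BY location HAVING COUNT(*) >= 2)

Result:
COUNT(*)
--------
2       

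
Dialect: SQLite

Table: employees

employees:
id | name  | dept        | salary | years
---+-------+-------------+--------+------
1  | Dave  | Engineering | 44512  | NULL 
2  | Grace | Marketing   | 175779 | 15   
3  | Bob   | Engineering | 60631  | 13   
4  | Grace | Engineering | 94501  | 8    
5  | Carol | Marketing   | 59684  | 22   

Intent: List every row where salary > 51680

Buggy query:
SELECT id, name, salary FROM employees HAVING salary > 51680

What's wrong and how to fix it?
Bug: This is a non-aggregate query (no GROUP BY, no aggregates), so in SQLite the HAVING clause is invalid here; a row-level condition belongs in WHERE

Fix: Replace HAVING with WHERE since the condition applies to individual rows

Corrected query:
SELECT id, name, salary FROM employees WHERE salary > 51680

Result:
id | name  | salary
---+-------+-------
2  | Grace | 175779
3  | Bob   | 60631 
4  | Grace | 94501 
5  | Carol | 59684 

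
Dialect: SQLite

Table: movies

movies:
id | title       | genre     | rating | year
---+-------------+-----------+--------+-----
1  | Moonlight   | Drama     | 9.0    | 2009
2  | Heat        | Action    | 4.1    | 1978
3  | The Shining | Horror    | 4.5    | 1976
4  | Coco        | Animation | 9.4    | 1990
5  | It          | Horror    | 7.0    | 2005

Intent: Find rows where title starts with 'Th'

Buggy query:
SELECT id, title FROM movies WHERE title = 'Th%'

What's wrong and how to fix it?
Bug: Wildcards only work with LIKE; '=' treats '%' as a literal character

Fix: Replace '=' with LIKE so 'Th%' is treated as a pattern

Corrected query:
SELECT id, title FROM movies WHERE title LIKE 'Th%'

Result:
id | title      
---+------------
3  | The Shining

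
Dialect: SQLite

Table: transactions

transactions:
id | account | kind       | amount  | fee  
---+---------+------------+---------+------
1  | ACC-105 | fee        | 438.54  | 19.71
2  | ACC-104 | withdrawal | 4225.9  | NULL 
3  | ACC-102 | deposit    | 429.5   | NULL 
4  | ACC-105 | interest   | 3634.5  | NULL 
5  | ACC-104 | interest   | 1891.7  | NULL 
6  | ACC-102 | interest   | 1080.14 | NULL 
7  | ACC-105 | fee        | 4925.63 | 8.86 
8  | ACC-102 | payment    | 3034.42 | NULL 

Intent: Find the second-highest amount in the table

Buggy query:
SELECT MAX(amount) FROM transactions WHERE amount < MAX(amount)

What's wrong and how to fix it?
Bug: MAX(amount) on the right of the comparison is an aggregate-in-WHERE error

Fix: Compute the overall MAX in a subquery, then take MAX of rows below it

Corrected query:
SELECT MAX(amount) FROM transactions WHERE amount < (SELECT MAX(amount) FROM transactions)

Result:
MAX(amount)
-----------
4225.9     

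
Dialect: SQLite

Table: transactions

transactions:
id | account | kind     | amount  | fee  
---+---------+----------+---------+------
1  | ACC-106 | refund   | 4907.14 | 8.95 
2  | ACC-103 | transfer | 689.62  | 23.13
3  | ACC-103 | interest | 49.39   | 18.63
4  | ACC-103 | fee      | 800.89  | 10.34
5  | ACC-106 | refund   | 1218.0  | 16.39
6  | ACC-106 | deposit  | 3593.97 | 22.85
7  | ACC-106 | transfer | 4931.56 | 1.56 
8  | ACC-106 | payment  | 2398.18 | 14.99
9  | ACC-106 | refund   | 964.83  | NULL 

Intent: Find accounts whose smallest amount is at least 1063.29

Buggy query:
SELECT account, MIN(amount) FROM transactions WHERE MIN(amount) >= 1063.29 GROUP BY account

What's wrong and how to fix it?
Bug: MIN() in WHERE is a misuse of aggregate

Fix: Use HAVING for the per-group MIN condition

Corrected query:
SELECT account, MIN(amount) FROM transactions GROUP BY account HAVING MIN(amount) >= 1063.29

Result:
(no rows)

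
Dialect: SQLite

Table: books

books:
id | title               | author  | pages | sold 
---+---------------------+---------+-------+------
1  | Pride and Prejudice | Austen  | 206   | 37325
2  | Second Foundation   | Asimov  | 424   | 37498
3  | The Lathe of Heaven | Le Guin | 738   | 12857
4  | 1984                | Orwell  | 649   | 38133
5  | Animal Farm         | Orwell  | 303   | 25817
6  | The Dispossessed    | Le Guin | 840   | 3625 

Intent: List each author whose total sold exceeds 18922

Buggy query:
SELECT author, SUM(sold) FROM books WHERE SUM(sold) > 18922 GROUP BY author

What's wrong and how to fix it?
Bug: WHERE runs before GROUP BY, so aggregates aren't available there

Fix: Use HAVING (which filters groups after aggregation) instead of WHERE

Corrected query:
SELECT author, SUM(sold) FROM books GROUP BY author HAVING SUM(sold) > 18922

Result:
author | SUM(sold)
-------+----------
Asimov | 37498    
Austen | 37325    
Orwell | 63950    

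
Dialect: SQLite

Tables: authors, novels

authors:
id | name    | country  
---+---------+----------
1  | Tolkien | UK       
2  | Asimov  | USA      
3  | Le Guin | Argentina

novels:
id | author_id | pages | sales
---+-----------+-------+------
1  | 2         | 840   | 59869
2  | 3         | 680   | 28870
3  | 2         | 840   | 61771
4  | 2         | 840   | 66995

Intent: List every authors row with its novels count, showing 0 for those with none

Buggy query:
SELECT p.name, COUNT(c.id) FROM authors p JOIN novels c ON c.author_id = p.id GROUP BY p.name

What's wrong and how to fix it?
Bug: INNER JOIN drops authors rows that have no matching novels rows

Fix: Use LEFT JOIN so parents without children still appear (COUNT(c.id) gives 0)

Corrected query:
SELECT p.name, COUNT(c.id) FROM authors p LEFT JOIN novels c ON c.author_id = p.id GROUP BY p.name

Result:
name    | COUNT(c.id)
--------+------------
Asimov  | 3          
Le Guin | 1          
Tolkien | 0          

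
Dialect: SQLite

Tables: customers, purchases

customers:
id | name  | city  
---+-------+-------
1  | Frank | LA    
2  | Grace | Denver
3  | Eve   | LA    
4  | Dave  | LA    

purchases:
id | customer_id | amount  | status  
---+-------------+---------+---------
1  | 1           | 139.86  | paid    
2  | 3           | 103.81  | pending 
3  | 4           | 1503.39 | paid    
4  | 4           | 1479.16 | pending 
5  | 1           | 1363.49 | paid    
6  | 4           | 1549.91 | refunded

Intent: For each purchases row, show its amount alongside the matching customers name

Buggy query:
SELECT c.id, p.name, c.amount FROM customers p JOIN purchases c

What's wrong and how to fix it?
Bug: JOIN with no ON clause produces a cartesian product; every purchases row pairs with every customers row

Fix: Add ON c.customer_id = p.id to the JOIN

Corrected query:
SELECT c.id, p.name, c.amount FROM customers p JOIN purchases c ON c.customer_id = p.id

Result:
id | name  | amount 
---+-------+--------
1  | Frank | 139.86 
2  | Eve   | 103.81 
3  | Dave  | 1503.39
4  | Dave  | 1479.16
5  | Frank | 1363.49
6  | Dave  | 1549.91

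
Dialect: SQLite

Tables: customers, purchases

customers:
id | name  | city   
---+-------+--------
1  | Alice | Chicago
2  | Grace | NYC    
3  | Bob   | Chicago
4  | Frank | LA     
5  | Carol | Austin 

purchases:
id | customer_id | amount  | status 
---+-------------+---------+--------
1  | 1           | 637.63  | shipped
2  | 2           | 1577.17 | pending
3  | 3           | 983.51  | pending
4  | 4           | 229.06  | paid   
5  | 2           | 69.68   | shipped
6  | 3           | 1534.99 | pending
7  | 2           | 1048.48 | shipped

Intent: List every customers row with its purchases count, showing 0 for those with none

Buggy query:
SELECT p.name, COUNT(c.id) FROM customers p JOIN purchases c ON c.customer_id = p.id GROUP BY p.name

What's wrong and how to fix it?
Bug: An inner join excludes parents with zero children

Fix: Use LEFT JOIN so parents without children still appear (COUNT(c.id) gives 0)

Corrected query:
SELECT p.name, COUNT(c.id) FROM customers p LEFT JOIN purchases c ON c.customer_id = p.id GROUP BY p.name

Result:
name  | COUNT(c.id)
------+------------
Alice | 1          
Bob   | 2          
Carol | 0          
Frank | 1          
Grace | 3          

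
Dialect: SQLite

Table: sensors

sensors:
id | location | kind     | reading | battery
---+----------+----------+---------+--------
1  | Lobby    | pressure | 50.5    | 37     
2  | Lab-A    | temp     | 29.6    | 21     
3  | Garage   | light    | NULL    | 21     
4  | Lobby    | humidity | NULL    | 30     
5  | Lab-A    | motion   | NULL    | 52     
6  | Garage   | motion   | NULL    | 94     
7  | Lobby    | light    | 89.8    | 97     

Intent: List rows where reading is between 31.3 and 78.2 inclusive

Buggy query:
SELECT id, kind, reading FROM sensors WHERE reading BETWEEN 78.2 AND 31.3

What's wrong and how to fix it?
Bug: The bounds are reversed; BETWEEN a AND b requires a <= b to match anything

Fix: Write BETWEEN 31.3 AND 78.2

Corrected query:
SELECT id, kind, reading FROM sensors WHERE reading BETWEEN 31.3 AND 78.2

Result:
id | kind     | reading
---+----------+--------
1  | pressure | 50.5   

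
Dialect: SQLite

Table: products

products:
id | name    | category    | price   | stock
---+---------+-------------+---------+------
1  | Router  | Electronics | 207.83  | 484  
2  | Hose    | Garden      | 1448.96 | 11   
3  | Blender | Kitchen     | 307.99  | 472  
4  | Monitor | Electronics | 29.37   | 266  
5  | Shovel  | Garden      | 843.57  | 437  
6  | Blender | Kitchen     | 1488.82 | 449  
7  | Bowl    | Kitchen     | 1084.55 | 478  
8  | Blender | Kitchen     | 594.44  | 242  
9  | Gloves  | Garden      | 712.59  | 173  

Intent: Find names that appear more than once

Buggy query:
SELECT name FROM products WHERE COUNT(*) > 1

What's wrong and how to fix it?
Bug: COUNT(*) is an aggregate and cannot be used in WHERE

Fix: GROUP BY name, then filter groups with HAVING COUNT(*) > 1

Corrected query:
SELECT name FROM products GROUP BY name HAVING COUNT(*) > 1

Result:
name   
-------
Blender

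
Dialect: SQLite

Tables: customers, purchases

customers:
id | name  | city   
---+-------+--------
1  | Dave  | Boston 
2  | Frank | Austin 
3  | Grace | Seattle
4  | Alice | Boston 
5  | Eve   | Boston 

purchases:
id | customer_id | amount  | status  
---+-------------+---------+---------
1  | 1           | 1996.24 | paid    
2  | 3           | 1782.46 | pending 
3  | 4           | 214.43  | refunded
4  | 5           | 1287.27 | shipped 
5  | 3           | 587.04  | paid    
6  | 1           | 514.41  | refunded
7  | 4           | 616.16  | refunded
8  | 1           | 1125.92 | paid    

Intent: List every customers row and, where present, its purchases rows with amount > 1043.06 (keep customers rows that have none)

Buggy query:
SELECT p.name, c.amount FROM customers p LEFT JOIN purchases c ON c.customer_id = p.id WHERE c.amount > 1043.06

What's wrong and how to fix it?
Bug: Filtering c.amount in WHERE discards the NULL rows produced by LEFT JOIN, turning it into an inner join

Fix: Move the right-table condition into the ON clause so unmatched parents are kept

Corrected query:
SELECT p.name, c.amount FROM customers p LEFT JOIN purchases c ON c.customer_id = p.id AND c.amount > 1043.06

Result:
name  | amount 
------+--------
Dave  | 1125.92
Dave  | 1996.24
Frank | NULL   
Grace | 1782.46
Alice | NULL   
Eve   | 1287.27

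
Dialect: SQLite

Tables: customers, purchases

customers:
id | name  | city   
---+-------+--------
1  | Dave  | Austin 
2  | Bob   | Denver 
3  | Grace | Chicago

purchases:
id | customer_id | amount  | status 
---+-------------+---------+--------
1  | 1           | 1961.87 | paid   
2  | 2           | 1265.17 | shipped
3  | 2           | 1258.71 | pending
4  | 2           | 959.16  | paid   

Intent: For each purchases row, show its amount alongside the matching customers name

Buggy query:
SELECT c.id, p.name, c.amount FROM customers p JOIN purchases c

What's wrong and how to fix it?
Bug: JOIN with no ON clause produces a cartesian product; every purchases row pairs with every customers row

Fix: Specify the join condition linking the foreign key to the parent id

Corrected query:
SELECT c.id, p.name, c.amount FROM customers p JOIN purchases c ON c.customer_id = p.id

Result:
id | name | amount 
---+------+--------
1  | Dave | 1961.87
2  | Bob  | 1265.17
3  | Bob  | 1258.71
4  | Bob  | 959.16 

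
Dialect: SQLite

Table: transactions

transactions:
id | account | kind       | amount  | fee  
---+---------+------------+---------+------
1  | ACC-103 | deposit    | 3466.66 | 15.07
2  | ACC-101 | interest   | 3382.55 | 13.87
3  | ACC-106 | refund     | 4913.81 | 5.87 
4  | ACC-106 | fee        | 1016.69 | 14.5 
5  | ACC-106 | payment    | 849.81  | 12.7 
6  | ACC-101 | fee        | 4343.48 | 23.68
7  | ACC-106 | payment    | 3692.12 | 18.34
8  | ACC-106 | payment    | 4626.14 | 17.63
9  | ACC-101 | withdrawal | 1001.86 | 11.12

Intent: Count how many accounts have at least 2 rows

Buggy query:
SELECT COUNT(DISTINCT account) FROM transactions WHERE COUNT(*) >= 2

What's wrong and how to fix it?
Bug: COUNT(*) cannot appear in WHERE; the per-group count doesn't exist yet

Fix: Group first with HAVING COUNT(*) >= 2, then COUNT the resulting groups

Corrected query:
SELECT COUNT(*) FROM (SELECT account FROM transactions GROUP BY account HAVING COUNT(*) >= 2)

Result:
COUNT(*)
--------
2       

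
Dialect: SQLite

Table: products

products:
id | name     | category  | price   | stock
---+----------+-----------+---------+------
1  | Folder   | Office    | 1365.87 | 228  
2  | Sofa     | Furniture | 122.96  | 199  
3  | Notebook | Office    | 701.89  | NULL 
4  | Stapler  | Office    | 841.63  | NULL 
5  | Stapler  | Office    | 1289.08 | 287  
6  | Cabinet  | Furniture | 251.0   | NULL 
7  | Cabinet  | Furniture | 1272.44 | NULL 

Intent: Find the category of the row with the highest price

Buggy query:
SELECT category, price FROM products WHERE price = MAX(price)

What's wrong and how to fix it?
Bug: MAX(price) is an aggregate and cannot be used directly in WHERE

Fix: Wrap MAX in a scalar subquery so WHERE compares against a single value

Corrected query:
SELECT category, price FROM products WHERE price = (SELECT MAX(price) FROM products)

Result:
category | price  
---------+--------
Office   | 1365.87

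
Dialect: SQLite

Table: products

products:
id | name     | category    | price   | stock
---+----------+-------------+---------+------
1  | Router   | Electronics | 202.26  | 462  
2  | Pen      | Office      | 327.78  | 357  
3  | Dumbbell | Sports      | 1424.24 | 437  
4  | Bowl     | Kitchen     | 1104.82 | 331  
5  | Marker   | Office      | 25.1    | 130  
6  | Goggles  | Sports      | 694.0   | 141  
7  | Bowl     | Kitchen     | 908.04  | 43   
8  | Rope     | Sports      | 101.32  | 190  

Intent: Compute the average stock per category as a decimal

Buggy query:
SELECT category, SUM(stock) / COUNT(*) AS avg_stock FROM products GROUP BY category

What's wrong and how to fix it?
Bug: SUM(stock) and COUNT(*) are both integers; the division truncates the fractional part

Fix: Cast one side to REAL so the division keeps the fractional part

Corrected query:
SELECT category, SUM(stock) * 1.0 / COUNT(*) AS avg_stock FROM products GROUP BY category

Result:
category    | avg_stock
------------+----------
Electronics | 462      
Kitchen     | 187      
Office      | 243.5    
Sports      | 256      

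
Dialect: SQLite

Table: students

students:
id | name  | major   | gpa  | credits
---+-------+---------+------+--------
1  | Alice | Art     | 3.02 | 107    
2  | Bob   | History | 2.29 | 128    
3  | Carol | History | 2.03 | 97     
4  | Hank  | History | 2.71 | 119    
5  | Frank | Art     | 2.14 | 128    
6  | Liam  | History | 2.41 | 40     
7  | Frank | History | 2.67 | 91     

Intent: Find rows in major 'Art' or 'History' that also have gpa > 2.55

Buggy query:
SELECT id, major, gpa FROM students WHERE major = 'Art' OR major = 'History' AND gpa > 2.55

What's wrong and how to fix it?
Bug: Without parentheses, AND is evaluated before OR, so the gpa filter only applies to the 'History' branch

Fix: Group the OR with parentheses (or use IN), then AND the threshold

Corrected query:
SELECT id, major, gpa FROM students WHERE (major = 'Art' OR major = 'History') AND gpa > 2.55

Result:
id | major   | gpa 
---+---------+-----
1  | Art     | 3.02
4  | History | 2.71
7  | History | 2.67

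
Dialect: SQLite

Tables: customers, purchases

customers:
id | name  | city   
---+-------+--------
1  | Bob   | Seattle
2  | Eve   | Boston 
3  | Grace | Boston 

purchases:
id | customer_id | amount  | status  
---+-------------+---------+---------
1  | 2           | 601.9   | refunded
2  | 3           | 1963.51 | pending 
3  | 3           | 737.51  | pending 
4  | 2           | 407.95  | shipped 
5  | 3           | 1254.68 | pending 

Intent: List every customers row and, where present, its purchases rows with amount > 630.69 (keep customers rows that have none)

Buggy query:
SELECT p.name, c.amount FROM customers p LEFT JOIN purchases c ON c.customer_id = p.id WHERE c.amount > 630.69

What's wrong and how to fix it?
Bug: A WHERE condition on the right-hand table after LEFT JOIN drops unmatched parents

Fix: Move the right-table condition into the ON clause so unmatched parents are kept

Corrected query:
SELECT p.name, c.amount FROM customers p LEFT JOIN purchases c ON c.customer_id = p.id AND c.amount > 630.69

Result:
name  | amount 
------+--------
Bob   | NULL   
Eve   | NULL   
Grace | 737.51 
Grace | 1254.68
Grace | 1963.51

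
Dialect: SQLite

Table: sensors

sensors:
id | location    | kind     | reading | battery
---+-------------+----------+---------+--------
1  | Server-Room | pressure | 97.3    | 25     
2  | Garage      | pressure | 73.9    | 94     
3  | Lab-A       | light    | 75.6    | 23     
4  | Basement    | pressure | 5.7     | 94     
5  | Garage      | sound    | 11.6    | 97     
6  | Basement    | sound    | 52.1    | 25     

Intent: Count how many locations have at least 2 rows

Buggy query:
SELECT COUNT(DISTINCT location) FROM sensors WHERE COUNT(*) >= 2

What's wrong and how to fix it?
Bug: COUNT(*) cannot appear in WHERE; the per-group count doesn't exist yet

Fix: Use a subquery that GROUPs and filters with HAVING, then count its rows

Corrected query:
SELECT COUNT(*) FROM (SELECT location FROM sensors GROUP BY location HAVING COUNT(*) >= 2)

Result:
COUNT(*)
--------
2       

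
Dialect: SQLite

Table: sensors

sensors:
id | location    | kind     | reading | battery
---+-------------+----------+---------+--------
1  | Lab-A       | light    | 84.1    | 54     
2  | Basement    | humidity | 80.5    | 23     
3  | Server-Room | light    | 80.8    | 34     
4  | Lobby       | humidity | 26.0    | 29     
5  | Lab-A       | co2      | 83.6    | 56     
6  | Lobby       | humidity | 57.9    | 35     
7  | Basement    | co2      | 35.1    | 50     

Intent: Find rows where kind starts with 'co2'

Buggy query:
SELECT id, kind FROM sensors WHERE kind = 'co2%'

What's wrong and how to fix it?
Bug: '=' compares the literal string including the % character; pattern matching needs LIKE

Fix: Replace '=' with LIKE so 'co2%' is treated as a pattern

Corrected query:
SELECT id, kind FROM sensors WHERE kind LIKE 'co2%'

Result:
id | kind
---+-----
5  | co2 
7  | co2 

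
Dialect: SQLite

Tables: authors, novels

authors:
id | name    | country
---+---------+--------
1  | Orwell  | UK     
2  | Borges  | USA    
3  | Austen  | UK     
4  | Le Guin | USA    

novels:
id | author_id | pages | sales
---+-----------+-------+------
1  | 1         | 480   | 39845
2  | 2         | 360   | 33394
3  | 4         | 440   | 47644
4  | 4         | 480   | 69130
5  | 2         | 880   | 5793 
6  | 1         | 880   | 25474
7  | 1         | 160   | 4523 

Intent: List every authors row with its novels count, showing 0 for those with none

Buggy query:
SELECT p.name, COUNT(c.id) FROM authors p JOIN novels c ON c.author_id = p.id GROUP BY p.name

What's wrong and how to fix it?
Bug: An inner join excludes parents with zero children

Fix: Switch to LEFT JOIN to retain unmatched parent rows

Corrected query:
SELECT p.name, COUNT(c.id) FROM authors p LEFT JOIN novels c ON c.author_id = p.id GROUP BY p.name

Result:
name    | COUNT(c.id)
--------+------------
Austen  | 0          
Borges  | 2          
Le Guin | 2          
Orwell  | 3          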